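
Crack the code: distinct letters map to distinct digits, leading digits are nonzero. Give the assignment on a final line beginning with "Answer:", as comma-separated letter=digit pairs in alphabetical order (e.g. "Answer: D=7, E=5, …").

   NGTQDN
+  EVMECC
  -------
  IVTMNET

Step 1. [col 1: N + C ≡ T (mod 10)] T=9 is one option consistent with column 1 (N + C ≡ T (mod 10), carry-in 0) — take it. So T=9.
Step 2. [I] I is the leading digit of a 7-digit sum of two 6-digit numbers; the final carry is exactly 1 ⇒ I=1.
Step 3. [col 1: N + C ≡ T (mod 10)] N=5 is one option consistent with column 1 (N + C ≡ T (mod 10), carry-in 0) — take it. So N=5.
Step 4. [col 1: N + C ≡ T (mod 10)] in column 1 we have N+C≡T with carry-in 0; given N=5, T=9 and digits 1,5,9 already taken and all letters distinct, that pins C to 4 ⇒ C=4.
Step 5. [col 2: D + C ≡ E (mod 10)] no forcing yet in column 2 (carry-in 0); E=7 is free and consistent — try it ⇒ E=7.
Step 6. [col 2: D + C ≡ E (mod 10)] column 2 reads D+C+carry(0)=E with C=4, E=7; with digits 1,4,5,7,9 already taken and all letters distinct, the only value for D is 3 ⇒ D=3.
Step 7. [col 3: Q + E ≡ N (mod 10)] column 3 reads Q+E+carry(0)=N with E=7, N=5; with digits 1,3,4,5,7,9 already taken and all letters distinct, the only value for Q is 8 ⇒ Q=8.
Step 8. [col 4: T + M ≡ M (mod 10)] several values work for M in column 4 (T + M ≡ M (mod 10), carry-in 1); try M=0 ⇒ M=0.
Step 9. [col 5: G + V ≡ T (mod 10)] several values work for G in column 5 (G + V ≡ T (mod 10), carry-in 1); try G=6 ⇒ G=6.
Step 10. [col 5: G + V ≡ T (mod 10)] from column 5 (G=6, T=9, carry-in 1, digits 0,1,3,4,5,6,7,8,9 already taken and all letters distinct): V must equal 2 ⇒ V=2.

Answer: C=4, D=3, E=7, G=6, I=1, M=0, N=5, Q=8, T=9, V=2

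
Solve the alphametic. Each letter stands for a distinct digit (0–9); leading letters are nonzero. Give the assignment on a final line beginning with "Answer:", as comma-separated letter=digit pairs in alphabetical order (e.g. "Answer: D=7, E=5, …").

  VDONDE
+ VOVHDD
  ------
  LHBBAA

Step 1. [col 1: E + D ≡ A (mod 10)] no forcing yet in column 1 (carry-in 0); D=5 is free and consistent — try it. So D=5.
Step 2. [col 1: E + D ≡ A (mod 10)] several values work for E in column 1 (E + D ≡ A (mod 10), carry-in 0); try E=6. So E=6.
Step 3. [col 1: E + D ≡ A (mod 10)] in column 1 we have E+D≡A with carry-in 0; given E=6, D=5 and digits 5,6 already taken and all letters distinct, that pins A to 1, so A=1.
Step 4. [col 3: N + H ≡ B (mod 10)] column 3 (N + H ≡ B (mod 10), carry-in 1) doesn't pin N yet; pick N=8 and continue, so N=8.
Step 5. [col 3: N + H ≡ B (mod 10)] several values work for H in column 3 (N + H ≡ B (mod 10), carry-in 1); try H=3. So H=3.
Step 6. [col 3: N + H ≡ B (mod 10)] in column 3 we have N+H≡B with carry-in 1; given N=8, H=3 and digits 1,3,5,6,8 already taken and all letters distinct, that pins B to 2 ⇒ B=2.
Step 7. [col 4: O + V ≡ B (mod 10)] O=7 is one option consistent with column 4 (O + V ≡ B (mod 10), carry-in 1) — take it ⇒ O=7.
Step 8. [col 4: O + V ≡ B (mod 10)] in column 4 we have O+V≡B with carry-in 1; given O=7, B=2 and digits 1,2,3,5,6,7,8 already taken and all letters distinct, that pins V to 4, so V=4.
Step 9. [col 6: V + V ≡ L (mod 10)] column 6: given V=4, carry-in 1, and digits 1,2,3,4,5,6,7,8 already taken and all letters distinct, V+V≡L (mod 10) forces L=9, so L=9.

Answer: A=1, B=2, D=5, E=6, H=3, L=9, N=8, O=7, V=4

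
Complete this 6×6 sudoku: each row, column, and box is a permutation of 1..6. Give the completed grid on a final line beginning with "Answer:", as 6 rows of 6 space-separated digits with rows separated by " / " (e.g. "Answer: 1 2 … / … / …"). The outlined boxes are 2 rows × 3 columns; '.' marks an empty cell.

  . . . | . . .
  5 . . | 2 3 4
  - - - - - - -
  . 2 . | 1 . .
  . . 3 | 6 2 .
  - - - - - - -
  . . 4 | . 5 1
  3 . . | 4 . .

Step 1. [r5c2∈{6}] nothing but 6 survives at r5c2, so r5c2=6.
Step 2. [r2c2∈{1}] r2c2 is down to just 1. So r2c2=1.
Step 3. [r2c3∈{6}] r2c3's peers cover all but 6. So r2c3=6.
Step 4. [r4c6∈{5}] r4c6's peers cover all but 5. So r4c6=5.
Step 5. [r4c2∈{4}] r4c2 has the single candidate 4, so r4c2=4.
Step 6. [r6c5∈{6}] nothing but 6 survives at r6c5. So r6c5=6.
Step 7. [r6c3∈{1,2,5}] 1 has one home in row 6: r6c3. So r6c3=1.
Step 8. [r1c1∈{2,4}] r1c1 is the only open cell in row 1 admitting 4 ⇒ r1c1=4.
Step 9. [r1c6∈{6}] only 6 remains possible at r1c6 ⇒ r1c6=6.
Step 10. [r1c4∈{5}] only 5 remains possible at r1c4, so r1c4=5.
Step 11. [r1c3∈{2}] r1c3 is down to just 2, so r1c3=2.
Step 12. [r1c5∈{1}] r1c5's peers cover all but 1 ⇒ r1c5=1.
Step 13. [r3c5∈{4}] only 4 remains possible at r3c5. So r3c5=4.
Step 14. [r5c1∈{2}] r5c1 is down to just 2, so r5c1=2.
Step 15. [r3c1∈{6}] r3c1 is down to just 6. So r3c1=6.
Step 16. [r3c6∈{3}] nothing but 3 survives at r3c6, so r3c6=3.
Step 17. [r1c2∈{3}] r1c2 is down to just 3. So r1c2=3.
Step 18. [r6c2∈{5}] only 5 remains possible at r6c2. So r6c2=5.
Step 19. [r4c1∈{1}] r4c1's peers cover all but 1, so r4c1=1.
Step 20. [r6c6∈{2}] r6c6 has the single candidate 2, so r6c6=2.
Step 21. [r5c4∈{3}] r5c4 has the single candidate 3. So r5c4=3.
Step 22. [r3c3∈{5}] only 5 remains possible at r3c3 ⇒ r3c3=5.

Answer: 4 3 2 5 1 6 / 5 1 6 2 3 4 / 6 2 5 1 4 3 / 1 4 3 6 2 5 / 2 6 4 3 5 1 / 3 5 1 4 6 2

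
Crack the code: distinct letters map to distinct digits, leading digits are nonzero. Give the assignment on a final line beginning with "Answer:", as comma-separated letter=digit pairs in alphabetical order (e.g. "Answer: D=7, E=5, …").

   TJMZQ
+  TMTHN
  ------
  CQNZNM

Step 1. [col 1: Q + N ≡ M (mod 10)] column 1 (Q + N ≡ M (mod 10), carry-in 0) doesn't pin M yet; pick M=3 and continue ⇒ M=3.
Step 2. [col 1: Q + N ≡ M (mod 10)] several values work for N in column 1 (Q + N ≡ M (mod 10), carry-in 0); try N=9. So N=9.
Step 3. [C] the sum has 6 digits but both addends have 5; that extra leading digit C is the final carry, namely 1 ⇒ C=1.
Step 4. [col 1: Q + N ≡ M (mod 10)] in column 1 we have Q+N≡M with carry-in 0; given N=9, M=3 and digits 1,3,9 already taken and all letters distinct, that pins Q to 4, so Q=4.
Step 5. [col 2: Z + H ≡ N (mod 10)] column 2 (Z + H ≡ N (mod 10), carry-in 1) doesn't pin H yet; pick H=8 and continue, so H=8.
Step 6. [col 2: Z + H ≡ N (mod 10)] column 2 reads Z+H+carry(1)=N with H=8, N=9; with digits 1,3,4,8,9 already taken and all letters distinct, the only value for Z is 0, so Z=0.
Step 7. [col 3: M + T ≡ Z (mod 10)] in column 3 we have M+T≡Z with carry-in 0; given M=3, Z=0 and digits 0,1,3,4,8,9 already taken and all letters distinct, that pins T to 7 ⇒ T=7.
Step 8. [col 4: J + M ≡ N (mod 10)] in column 4 we have J+M≡N with carry-in 1; given M=3, N=9 and digits 0,1,3,4,7,8,9 already taken and all letters distinct, that pins J to 5 ⇒ J=5.

Answer: C=1, H=8, J=5, M=3, N=9, Q=4, T=7, Z=0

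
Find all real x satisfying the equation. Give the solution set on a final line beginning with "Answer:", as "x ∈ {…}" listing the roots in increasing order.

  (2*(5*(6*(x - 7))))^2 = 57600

Step 1. [(2*(5*(6*(x - 7))))^2 = 57600] LHS squared, RHS 57600 ≥ 0: apply √ (±) ⇒ sqrt: 2*(5*(6*(x - 7))) = 240 or -240.
Step 2. [2*(5*(6*(x - 7))) = 240 or -240] 2 out front; divide by 2. So div: 5*(6*(x - 7)) = 120 or -120.
Step 3. [5*(6*(x - 7)) = 120 or -120] leading coefficient 5: divide by 5. So div: 6*(x - 7) = 24 or -24.
Step 4. [6*(x - 7) = 24 or -24] 6 out front; divide by 6 ⇒ div: x - 7 = 4 or -4.
Step 5. [x - 7 = 4 or -4] peel the -7: add 7 from each side ⇒ sub: x = 11 or 3.

Answer: x ∈ {3, 11}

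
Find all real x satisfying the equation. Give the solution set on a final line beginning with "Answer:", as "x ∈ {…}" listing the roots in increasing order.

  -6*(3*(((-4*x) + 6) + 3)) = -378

Step 1. [-6*(3*(((-4*x) + 6) + 3)) = -378] divide by the outer -6 ⇒ div: 3*(((-4*x) + 6) + 3) = 63.
Step 2. [3*(((-4*x) + 6) + 3) = 63] 3·(inner) — divide through by 3, so div: ((-4*x) + 6) + 3 = 21.
Step 3. [((-4*x) + 6) + 3 = 21] 3 comes off first (subtract 3). So sub: (-4*x) + 6 = 18.
Step 4. [(-4*x) + 6 = 18] the outer +6 inverts by subtracting 6 ⇒ sub: -4*x = 12.
Step 5. [-4*x = 12] -4 out front; divide by -4. So div: x = -3.

Answer: x ∈ {-3}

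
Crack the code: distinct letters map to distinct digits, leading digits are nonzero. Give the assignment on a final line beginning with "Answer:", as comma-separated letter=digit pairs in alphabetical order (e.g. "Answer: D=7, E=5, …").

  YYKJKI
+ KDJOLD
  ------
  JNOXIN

Step 1. [col 1: I + D ≡ N (mod 10)] no forcing yet in column 1 (carry-in 0); D=5 is free and consistent — try it, so D=5.
Step 2. [col 1: I + D ≡ N (mod 10)] no forcing yet in column 1 (carry-in 0); I=3 is free and consistent — try it, so I=3.
Step 3. [col 1: I + D ≡ N (mod 10)] column 1 reads I+D+carry(0)=N with I=3, D=5; with digits 3,5 already taken and all letters distinct, the only value for N is 8. So N=8.
Step 4. [col 2: K + L ≡ I (mod 10)] no forcing yet in column 2 (carry-in 0); K=4 is free and consistent — try it ⇒ K=4.
Step 5. [col 2: K + L ≡ I (mod 10)] from column 2 (K=4, I=3, carry-in 0, digits 3,4,5,8 already taken and all letters distinct): L must equal 9, so L=9.
Step 6. [col 3: J + O ≡ X (mod 10)] several values work for J in column 3 (J + O ≡ X (mod 10), carry-in 1); try J=6 ⇒ J=6.
Step 7. [col 3: J + O ≡ X (mod 10)] from column 3 (J=6, carry-in 1, digits 3,4,5,6,8,9 already taken and all letters distinct): X must equal 7. So X=7.
Step 8. [col 3: J + O ≡ X (mod 10)] in column 3 we have J+O≡X with carry-in 1; given J=6, X=7 and digits 3,4,5,6,7,8,9 already taken and all letters distinct, that pins O to 0, so O=0.
Step 9. [col 5: Y + D ≡ N (mod 10)] from column 5 (D=5, N=8, carry-in 1, digits 0,3,4,5,6,7,8,9 already taken and all letters distinct): Y must equal 2 ⇒ Y=2.

Answer: D=5, I=3, J=6, K=4, L=9, N=8, O=0, X=7, Y=2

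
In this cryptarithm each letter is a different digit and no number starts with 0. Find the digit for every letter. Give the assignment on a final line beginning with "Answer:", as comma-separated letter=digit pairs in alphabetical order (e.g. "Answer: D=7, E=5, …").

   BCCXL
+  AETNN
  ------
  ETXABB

Step 1. [col 1: L + N ≡ B (mod 10)] no forcing yet in column 1 (carry-in 0); B=3 is free and consistent — try it. So B=3.
Step 2. [col 1: L + N ≡ B (mod 10)] several values work for L in column 1 (L + N ≡ B (mod 10), carry-in 0); try L=8, so L=8.
Step 3. [E] E is the leading digit of a 6-digit sum of two 5-digit numbers; the final carry is exactly 1, so E=1.
Step 4. [col 1: L + N ≡ B (mod 10)] in column 1 we have L+N≡B with carry-in 0; given L=8, B=3 and digits 1,3,8 already taken and all letters distinct, that pins N to 5, so N=5.
Step 5. [col 2: X + N ≡ B (mod 10)] column 2 reads X+N+carry(1)=B with N=5, B=3; with digits 1,3,5,8 already taken and all letters distinct, the only value for X is 7, so X=7.
Step 6. [col 3: C + T ≡ A (mod 10)] column 3 reads C+T+carry(1)=A with nothing yet; with digits 1,3,5,7,8 already taken and all letters distinct, the only value for A is 9 ⇒ A=9.
Step 7. [col 3: C + T ≡ A (mod 10)] column 3 (C + T ≡ A (mod 10), carry-in 1) doesn't pin C yet; pick C=6 and continue ⇒ C=6.
Step 8. [col 3: C + T ≡ A (mod 10)] in column 3 we have C+T≡A with carry-in 1; given C=6, A=9 and digits 1,3,5,6,7,8,9 already taken and all letters distinct, that pins T to 2, so T=2.

Answer: A=9, B=3, C=6, E=1, L=8, N=5, T=2, X=7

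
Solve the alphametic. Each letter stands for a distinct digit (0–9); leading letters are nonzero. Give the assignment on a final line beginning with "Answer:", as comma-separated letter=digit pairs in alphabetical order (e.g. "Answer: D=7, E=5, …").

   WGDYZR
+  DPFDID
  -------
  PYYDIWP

Step 1. [col 1: R + D ≡ P (mod 10)] column 1 (R + D ≡ P (mod 10), carry-in 0) doesn't pin P yet; pick P=1 and continue, so P=1.
Step 2. [col 1: R + D ≡ P (mod 10)] column 1 (R + D ≡ P (mod 10), carry-in 0) doesn't pin R yet; pick R=5 and continue. So R=5.
Step 3. [col 1: R + D ≡ P (mod 10)] from column 1 (R=5, P=1, carry-in 0, digits 1,5 already taken and all letters distinct): D must equal 6 ⇒ D=6.
Step 4. [col 2: Z + I ≡ W (mod 10)] Z=7 is one option consistent with column 2 (Z + I ≡ W (mod 10), carry-in 1) — take it, so Z=7.
Step 5. [col 2: Z + I ≡ W (mod 10)] W=8 is one option consistent with column 2 (Z + I ≡ W (mod 10), carry-in 1) — take it. So W=8.
Step 6. [col 2: Z + I ≡ W (mod 10)] in column 2 we have Z+I≡W with carry-in 1; given Z=7, W=8 and digits 1,5,6,7,8 already taken and all letters distinct, that pins I to 0. So I=0.
Step 7. [col 3: Y + D ≡ I (mod 10)] column 3 reads Y+D+carry(0)=I with D=6, I=0; with digits 0,1,5,6,7,8 already taken and all letters distinct, the only value for Y is 4. So Y=4.
Step 8. [col 4: D + F ≡ D (mod 10)] column 4 reads D+F+carry(1)=D with D=6; with digits 0,1,4,5,6,7,8 already taken and all letters distinct, the only value for F is 9 ⇒ F=9.
Step 9. [col 5: G + P ≡ Y (mod 10)] from column 5 (P=1, Y=4, carry-in 1, digits 0,1,4,5,6,7,8,9 already taken and all letters distinct): G must equal 2. So G=2.

Answer: D=6, F=9, G=2, I=0, P=1, R=5, W=8, Y=4, Z=7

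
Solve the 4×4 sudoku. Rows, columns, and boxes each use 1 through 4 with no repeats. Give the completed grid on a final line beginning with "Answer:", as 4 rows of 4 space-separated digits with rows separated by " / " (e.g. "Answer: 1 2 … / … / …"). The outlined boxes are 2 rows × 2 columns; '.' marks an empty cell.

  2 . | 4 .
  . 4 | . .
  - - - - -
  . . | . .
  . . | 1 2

Step 1. [r3c3∈{3}] r3c3 has the single candidate 3. So r3c3=3.
Step 2. [r4c2∈{3}] r4c2 has the single candidate 3 ⇒ r4c2=3.
Step 3. [r1c2∈{1}] r1c2 is down to just 1, so r1c2=1.
Step 4. [r3c1∈{1,4}] r3c1 is the only open cell in row 3 admitting 1 ⇒ r3c1=1.
Step 5. [r2c1∈{3}] r2c1's peers cover all but 3 ⇒ r2c1=3.
Step 6. [r3c2∈{2}] only 2 remains possible at r3c2, so r3c2=2.
Step 7. [r3c4∈{4}] r3c4's peers cover all but 4 ⇒ r3c4=4.
Step 8. [r4c1∈{4}] r4c1 has the single candidate 4 ⇒ r4c1=4.
Step 9. [r1c4∈{3}] r1c4 has the single candidate 3. So r1c4=3.
Step 10. [r2c3∈{2}] r2c3's peers cover all but 2 ⇒ r2c3=2.
Step 11. [r2c4∈{1}] nothing but 1 survives at r2c4, so r2c4=1.

Answer: 2 1 4 3 / 3 4 2 1 / 1 2 3 4 / 4 3 1 2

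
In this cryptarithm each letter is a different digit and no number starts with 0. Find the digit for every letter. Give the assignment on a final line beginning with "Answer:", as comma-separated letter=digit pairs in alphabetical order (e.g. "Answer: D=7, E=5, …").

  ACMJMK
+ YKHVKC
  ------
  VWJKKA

Step 1. [col 1: K + C ≡ A (mod 10)] several values work for C in column 1 (K + C ≡ A (mod 10), carry-in 0); try C=6 ⇒ C=6.
Step 2. [col 1: K + C ≡ A (mod 10)] K=8 is one option consistent with column 1 (K + C ≡ A (mod 10), carry-in 0) — take it. So K=8.
Step 3. [col 1: K + C ≡ A (mod 10)] column 1 reads K+C+carry(0)=A with K=8, C=6; with digits 6,8 already taken and all letters distinct, the only value for A is 4. So A=4.
Step 4. [col 2: M + K ≡ K (mod 10)] column 2 reads M+K+carry(1)=K with K=8; with digits 4,6,8 already taken and all letters distinct, the only value for M is 9. So M=9.
Step 5. [col 3: J + V ≡ K (mod 10)] no forcing yet in column 3 (carry-in 1); V=7 is free and consistent — try it, so V=7.
Step 6. [col 3: J + V ≡ K (mod 10)] from column 3 (V=7, K=8, carry-in 1, digits 4,6,7,8,9 already taken and all letters distinct): J must equal 0 ⇒ J=0.
Step 7. [col 4: M + H ≡ J (mod 10)] column 4 reads M+H+carry(0)=J with M=9, J=0; with digits 0,4,6,7,8,9 already taken and all letters distinct, the only value for H is 1, so H=1.
Step 8. [col 5: C + K ≡ W (mod 10)] column 5 reads C+K+carry(1)=W with C=6, K=8; with digits 0,1,4,6,7,8,9 already taken and all letters distinct, the only value for W is 5 ⇒ W=5.
Step 9. [col 6: A + Y ≡ V (mod 10)] column 6 reads A+Y+carry(1)=V with A=4, V=7; with digits 0,1,4,5,6,7,8,9 already taken and all letters distinct, the only value for Y is 2. So Y=2.

Answer: A=4, C=6, H=1, J=0, K=8, M=9, V=7, W=5, Y=2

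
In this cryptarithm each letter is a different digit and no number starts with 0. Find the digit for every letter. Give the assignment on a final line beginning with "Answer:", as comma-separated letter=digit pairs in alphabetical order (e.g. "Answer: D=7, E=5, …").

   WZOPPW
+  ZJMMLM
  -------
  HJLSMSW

Step 1. [col 1: W + M ≡ W (mod 10)] from column 1 (nothing yet, carry-in 0, all letters distinct, none taken yet): M must equal 0 ⇒ M=0.
Step 2. [H] the sum has 7 digits but both addends have 6; that extra leading digit H is the final carry, namely 1. So H=1.
Step 3. [col 1: W + M ≡ W (mod 10)] column 1 (W + M ≡ W (mod 10), carry-in 0) doesn't pin W yet; pick W=7 and continue ⇒ W=7.
Step 4. [col 2: P + L ≡ S (mod 10)] S=3 is one option consistent with column 2 (P + L ≡ S (mod 10), carry-in 0) — take it, so S=3.
Step 5. [col 2: P + L ≡ S (mod 10)] P=9 is one option consistent with column 2 (P + L ≡ S (mod 10), carry-in 0) — take it ⇒ P=9.
Step 6. [col 2: P + L ≡ S (mod 10)] column 2: given P=9, S=3, carry-in 0, and digits 0,1,3,7,9 already taken and all letters distinct, P+L≡S (mod 10) forces L=4. So L=4.
Step 7. [col 4: O + M ≡ S (mod 10)] column 4: given M=0, S=3, carry-in 1, and digits 0,1,3,4,7,9 already taken and all letters distinct, O+M≡S (mod 10) forces O=2, so O=2.
Step 8. [col 5: Z + J ≡ L (mod 10)] J=6 is one option consistent with column 5 (Z + J ≡ L (mod 10), carry-in 0) — take it. So J=6.
Step 9. [col 5: Z + J ≡ L (mod 10)] in column 5 we have Z+J≡L with carry-in 0; given J=6, L=4 and digits 0,1,2,3,4,6,7,9 already taken and all letters distinct, that pins Z to 8. So Z=8.

Answer: H=1, J=6, L=4, M=0, O=2, P=9, S=3, W=7, Z=8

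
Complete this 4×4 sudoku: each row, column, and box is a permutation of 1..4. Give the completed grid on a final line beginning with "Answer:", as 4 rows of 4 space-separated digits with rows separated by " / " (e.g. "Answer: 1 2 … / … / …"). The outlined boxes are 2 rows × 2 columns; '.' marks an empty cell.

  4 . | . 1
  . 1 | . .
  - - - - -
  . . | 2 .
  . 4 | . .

Step 1. [r1c3∈{3}] only 3 remains possible at r1c3, so r1c3=3.
Step 2. [r4c1∈{1,2,3}] across row 4, 2 lands solely at r4c1, so r4c1=2.
Step 3. [r3c2∈{3}] nothing but 3 survives at r3c2, so r3c2=3.
Step 4. [r3c4∈{4}] r3c4 has the single candidate 4 ⇒ r3c4=4.
Step 5. [r2c1∈{3}] r2c1 has the single candidate 3, so r2c1=3.
Step 6. [r2c4∈{2}] nothing but 2 survives at r2c4. So r2c4=2.
Step 7. [r3c1∈{1}] r3c1 is down to just 1, so r3c1=1.
Step 8. [r4c3∈{1}] only 1 remains possible at r4c3 ⇒ r4c3=1.
Step 9. [r4c4∈{3}] only 3 remains possible at r4c4. So r4c4=3.
Step 10. [r2c3∈{4}] r2c3 has the single candidate 4, so r2c3=4.
Step 11. [r1c2∈{2}] r1c2 has the single candidate 2 ⇒ r1c2=2.

Answer: 4 2 3 1 / 3 1 4 2 / 1 3 2 4 / 2 4 1 3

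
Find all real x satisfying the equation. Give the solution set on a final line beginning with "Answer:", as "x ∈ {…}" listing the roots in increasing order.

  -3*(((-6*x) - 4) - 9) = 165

Step 1. [-3*(((-6*x) - 4) - 9) = 165] -3 out front; divide by -3 ⇒ div: ((-6*x) - 4) - 9 = -55.
Step 2. [((-6*x) - 4) - 9 = -55] -9 is outermost — add 9 both sides ⇒ sub: (-6*x) - 4 = -46.
Step 3. [(-6*x) - 4 = -46] 4 comes off first (add 4), so sub: -6*x = -42.
Step 4. [-6*x = -42] -6·(inner) — divide through by -6, so div: x = 7.

Answer: x ∈ {7}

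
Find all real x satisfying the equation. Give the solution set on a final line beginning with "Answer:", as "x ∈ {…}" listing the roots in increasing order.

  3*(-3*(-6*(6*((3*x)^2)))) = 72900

Step 1. [3*(-3*(-6*(6*((3*x)^2)))) = 72900] 3·(inner) — divide through by 3 ⇒ div: -3*(-6*(6*((3*x)^2))) = 24300.
Step 2. [-3*(-6*(6*((3*x)^2))) = 24300] leading coefficient -3: divide by -3. So div: -6*(6*((3*x)^2)) = -8100.
Step 3. [-6*(6*((3*x)^2)) = -8100] -6·(inner) — divide through by -6, so div: 6*((3*x)^2) = 1350.
Step 4. [6*((3*x)^2) = 1350] leading coefficient 6: divide by 6. So div: (3*x)^2 = 225.
Step 5. [(3*x)^2 = 225] LHS squared, RHS 225 ≥ 0: apply √ (±) ⇒ sqrt: 3*x = 15 or -15.
Step 6. [3*x = 15 or -15] leading coefficient 3: divide by 3. So div: x = 5 or -5.

Answer: x ∈ {-5, 5}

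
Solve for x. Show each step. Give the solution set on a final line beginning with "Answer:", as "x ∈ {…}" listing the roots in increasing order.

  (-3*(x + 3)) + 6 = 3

Step 1. [(-3*(x + 3)) + 6 = 3] +6 is outermost — subtract 6 both sides ⇒ sub: -3*(x + 3) = -3.
Step 2. [-3*(x + 3) = -3] -3 out front; divide by -3 ⇒ div: x + 3 = 1.
Step 3. [x + 3 = 1] subtract 3: x sits inside (… + 3), so sub: x = -2.

Answer: x ∈ {-2}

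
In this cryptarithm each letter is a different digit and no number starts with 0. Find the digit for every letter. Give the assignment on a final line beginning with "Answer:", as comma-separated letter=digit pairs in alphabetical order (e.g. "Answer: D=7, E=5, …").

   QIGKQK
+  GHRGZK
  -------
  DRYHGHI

Step 1. [col 1: K + K ≡ I (mod 10)] several values work for I in column 1 (K + K ≡ I (mod 10), carry-in 0); try I=8. So I=8.
Step 2. [D] D is the leading digit of a 7-digit sum of two 6-digit numbers; the final carry is exactly 1. So D=1.
Step 3. [col 1: K + K ≡ I (mod 10)] column 1 (K + K ≡ I (mod 10), carry-in 0) doesn't pin K yet; pick K=9 and continue, so K=9.
Step 4. [col 2: Q + Z ≡ H (mod 10)] no forcing yet in column 2 (carry-in 1); Z=7 is free and consistent — try it. So Z=7.
Step 5. [col 2: Q + Z ≡ H (mod 10)] column 2 (Q + Z ≡ H (mod 10), carry-in 1) doesn't pin H yet; pick H=4 and continue, so H=4.
Step 6. [col 2: Q + Z ≡ H (mod 10)] in column 2 we have Q+Z≡H with carry-in 1; given Z=7, H=4 and digits 1,4,7,8,9 already taken and all letters distinct, that pins Q to 6, so Q=6.
Step 7. [col 3: K + G ≡ G (mod 10)] several values work for G in column 3 (K + G ≡ G (mod 10), carry-in 1); try G=3 ⇒ G=3.
Step 8. [col 4: G + R ≡ H (mod 10)] from column 4 (G=3, H=4, carry-in 1, digits 1,3,4,6,7,8,9 already taken and all letters distinct): R must equal 0 ⇒ R=0.
Step 9. [col 5: I + H ≡ Y (mod 10)] column 5: given I=8, H=4, carry-in 0, and digits 0,1,3,4,6,7,8,9 already taken and all letters distinct, I+H≡Y (mod 10) forces Y=2 ⇒ Y=2.

Answer: D=1, G=3, H=4, I=8, K=9, Q=6, R=0, Y=2, Z=7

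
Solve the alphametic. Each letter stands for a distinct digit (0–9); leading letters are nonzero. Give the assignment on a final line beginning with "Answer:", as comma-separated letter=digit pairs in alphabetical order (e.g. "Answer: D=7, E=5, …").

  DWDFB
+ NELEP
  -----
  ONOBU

Step 1. [col 1: B + P ≡ U (mod 10)] no forcing yet in column 1 (carry-in 0); P=2 is free and consistent — try it, so P=2.
Step 2. [col 1: B + P ≡ U (mod 10)] column 1 (B + P ≡ U (mod 10), carry-in 0) doesn't pin B yet; pick B=8 and continue ⇒ B=8.
Step 3. [col 1: B + P ≡ U (mod 10)] from column 1 (B=8, P=2, carry-in 0, digits 2,8 already taken and all letters distinct): U must equal 0. So U=0.
Step 4. [col 2: F + E ≡ B (mod 10)] no forcing yet in column 2 (carry-in 1); F=1 is free and consistent — try it, so F=1.
Step 5. [col 2: F + E ≡ B (mod 10)] from column 2 (F=1, B=8, carry-in 1, digits 0,1,2,8 already taken and all letters distinct): E must equal 6. So E=6.
Step 6. [col 3: D + L ≡ O (mod 10)] D=5 is one option consistent with column 3 (D + L ≡ O (mod 10), carry-in 0) — take it, so D=5.
Step 7. [col 3: D + L ≡ O (mod 10)] no forcing yet in column 3 (carry-in 0); O=9 is free and consistent — try it ⇒ O=9.
Step 8. [col 3: D + L ≡ O (mod 10)] column 3: given D=5, O=9, carry-in 0, and digits 0,1,2,5,6,8,9 already taken and all letters distinct, D+L≡O (mod 10) forces L=4 ⇒ L=4.
Step 9. [col 4: W + E ≡ N (mod 10)] column 4: given E=6, carry-in 0, and digits 0,1,2,4,5,6,8,9 already taken and all letters distinct, W+E≡N (mod 10) forces N=3. So N=3.
Step 10. [col 4: W + E ≡ N (mod 10)] from column 4 (E=6, N=3, carry-in 0, digits 0,1,2,3,4,5,6,8,9 already taken and all letters distinct): W must equal 7, so W=7.

Answer: B=8, D=5, E=6, F=1, L=4, N=3, O=9, P=2, U=0, W=7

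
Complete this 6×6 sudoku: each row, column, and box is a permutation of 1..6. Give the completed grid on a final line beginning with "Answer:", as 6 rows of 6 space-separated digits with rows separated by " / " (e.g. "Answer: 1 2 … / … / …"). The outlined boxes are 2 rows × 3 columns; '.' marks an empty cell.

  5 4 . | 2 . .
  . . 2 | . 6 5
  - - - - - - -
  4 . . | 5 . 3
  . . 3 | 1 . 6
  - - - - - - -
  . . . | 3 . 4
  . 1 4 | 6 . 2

Step 1. [r4c1∈{2}] only 2 remains possible at r4c1. So r4c1=2.
Step 2. [r5c3∈{5,6}] across col 3, 5 lands solely at r5c3, so r5c3=5.
Step 3. [r1c6∈{1}] nothing but 1 survives at r1c6. So r1c6=1.
Step 4. [r3c2∈{6}] nothing but 6 survives at r3c2, so r3c2=6.
Step 5. [r6c1∈{3}] nothing but 3 survives at r6c1, so r6c1=3.
Step 6. [r4c2∈{5}] nothing but 5 survives at r4c2. So r4c2=5.
Step 7. [r6c5∈{5}] r6c5 is down to just 5. So r6c5=5.
Step 8. [r2c1∈{1}] r2c1 is down to just 1. So r2c1=1.
Step 9. [r3c3∈{1}] nothing but 1 survives at r3c3. So r3c3=1.
Step 10. [r2c2∈{3}] nothing but 3 survives at r2c2. So r2c2=3.
Step 11. [r5c2∈{2}] nothing but 2 survives at r5c2, so r5c2=2.
Step 12. [r5c1∈{6}] r5c1 has the single candidate 6 ⇒ r5c1=6.
Step 13. [r4c5∈{4}] only 4 remains possible at r4c5. So r4c5=4.
Step 14. [r1c5∈{3}] nothing but 3 survives at r1c5 ⇒ r1c5=3.
Step 15. [r5c5∈{1}] r5c5 is down to just 1. So r5c5=1.
Step 16. [r1c3∈{6}] nothing but 6 survives at r1c3 ⇒ r1c3=6.
Step 17. [r2c4∈{4}] only 4 remains possible at r2c4 ⇒ r2c4=4.
Step 18. [r3c5∈{2}] r3c5 is down to just 2. So r3c5=2.

Answer: 5 4 6 2 3 1 / 1 3 2 4 6 5 / 4 6 1 5 2 3 / 2 5 3 1 4 6 / 6 2 5 3 1 4 / 3 1 4 6 5 2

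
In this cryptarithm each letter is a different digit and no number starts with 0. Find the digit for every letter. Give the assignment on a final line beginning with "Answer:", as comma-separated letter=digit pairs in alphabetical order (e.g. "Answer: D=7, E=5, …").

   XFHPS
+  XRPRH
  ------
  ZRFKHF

Step 1. [col 1: S + H ≡ F (mod 10)] several values work for H in column 1 (S + H ≡ F (mod 10), carry-in 0); try H=4, so H=4.
Step 2. [col 1: S + H ≡ F (mod 10)] column 1 (S + H ≡ F (mod 10), carry-in 0) doesn't pin F yet; pick F=2 and continue, so F=2.
Step 3. [col 1: S + H ≡ F (mod 10)] column 1: given H=4, F=2, carry-in 0, and digits 2,4 already taken and all letters distinct, S+H≡F (mod 10) forces S=8 ⇒ S=8.
Step 4. [Z] Z is the leading digit of a 6-digit sum of two 5-digit numbers; the final carry is exactly 1, so Z=1.
Step 5. [col 2: P + R ≡ H (mod 10)] column 2 (P + R ≡ H (mod 10), carry-in 1) doesn't pin P yet; pick P=3 and continue ⇒ P=3.
Step 6. [col 2: P + R ≡ H (mod 10)] in column 2 we have P+R≡H with carry-in 1; given P=3, H=4 and digits 1,2,3,4,8 already taken and all letters distinct, that pins R to 0. So R=0.
Step 7. [col 3: H + P ≡ K (mod 10)] column 3: given H=4, P=3, carry-in 0, and digits 0,1,2,3,4,8 already taken and all letters distinct, H+P≡K (mod 10) forces K=7, so K=7.
Step 8. [col 5: X + X ≡ R (mod 10)] column 5: given R=0, carry-in 0, and digits 0,1,2,3,4,7,8 already taken and all letters distinct, X+X≡R (mod 10) forces X=5, so X=5.

Answer: F=2, H=4, K=7, P=3, R=0, S=8, X=5, Z=1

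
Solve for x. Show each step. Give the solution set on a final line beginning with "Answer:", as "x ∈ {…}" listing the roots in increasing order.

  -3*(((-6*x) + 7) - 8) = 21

Step 1. [-3*(((-6*x) + 7) - 8) = 21] divide by the outer -3 ⇒ div: ((-6*x) + 7) - 8 = -7.
Step 2. [((-6*x) + 7) - 8 = -7] 8 comes off first (add 8). So sub: (-6*x) + 7 = 1.
Step 3. [(-6*x) + 7 = 1] the outer +7 inverts by subtracting 7 ⇒ sub: -6*x = -6.
Step 4. [-6*x = -6] leading coefficient -6: divide by -6 ⇒ div: x = 1.

Answer: x ∈ {1}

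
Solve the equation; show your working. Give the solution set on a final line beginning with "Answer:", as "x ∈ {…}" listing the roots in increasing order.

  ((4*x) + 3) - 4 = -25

Step 1. [((4*x) + 3) - 4 = -25] add 4: x sits inside (… - 4). So sub: (4*x) + 3 = -21.
Step 2. [(4*x) + 3 = -21] +3 is outermost — subtract 3 both sides. So sub: 4*x = -24.
Step 3. [4*x = -24] 4 out front; divide by 4, so div: x = -6.

Answer: x ∈ {-6}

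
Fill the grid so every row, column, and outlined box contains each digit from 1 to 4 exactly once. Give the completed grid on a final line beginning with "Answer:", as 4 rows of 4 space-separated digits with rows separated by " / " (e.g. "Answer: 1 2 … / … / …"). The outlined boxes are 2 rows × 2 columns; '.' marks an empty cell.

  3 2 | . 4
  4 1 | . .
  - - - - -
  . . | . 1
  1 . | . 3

Step 1. [r4c3∈{2,4}] in row 4, 2 fits only at r4c3. So r4c3=2.
Step 2. [r3c2∈{3,4}] in row 3, 3 fits only at r3c2, so r3c2=3.
Step 3. [r1c3∈{1}] r1c3's peers cover all but 1, so r1c3=1.
Step 4. [r2c4∈{2}] r2c4's peers cover all but 2, so r2c4=2.
Step 5. [r2c3∈{3}] r2c3 has the single candidate 3 ⇒ r2c3=3.
Step 6. [r3c3∈{4}] r3c3's peers cover all but 4, so r3c3=4.
Step 7. [r3c1∈{2}] nothing but 2 survives at r3c1, so r3c1=2.
Step 8. [r4c2∈{4}] nothing but 4 survives at r4c2 ⇒ r4c2=4.

Answer: 3 2 1 4 / 4 1 3 2 / 2 3 4 1 / 1 4 2 3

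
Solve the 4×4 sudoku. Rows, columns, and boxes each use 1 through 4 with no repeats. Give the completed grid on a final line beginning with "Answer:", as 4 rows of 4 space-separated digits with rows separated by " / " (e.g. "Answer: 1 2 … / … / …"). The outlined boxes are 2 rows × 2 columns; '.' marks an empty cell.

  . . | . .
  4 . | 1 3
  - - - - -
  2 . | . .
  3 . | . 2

Step 1. [r4c3∈{4}] r4c3 has the single candidate 4. So r4c3=4.
Step 2. [r1c2∈{1,2,3}] row 1 places 3 nowhere but r1c2, so r1c2=3.
Step 3. [r3c2∈{1,4}] in row 3, 4 fits only at r3c2 ⇒ r3c2=4.
Step 4. [r3c4∈{1}] r3c4 has the single candidate 1. So r3c4=1.
Step 5. [r3c3∈{3}] nothing but 3 survives at r3c3, so r3c3=3.
Step 6. [r2c2∈{2}] r2c2 has the single candidate 2 ⇒ r2c2=2.
Step 7. [r1c3∈{2}] r1c3 has the single candidate 2 ⇒ r1c3=2.
Step 8. [r4c2∈{1}] r4c2 has the single candidate 1 ⇒ r4c2=1.
Step 9. [r1c4∈{4}] only 4 remains possible at r1c4, so r1c4=4.
Step 10. [r1c1∈{1}] r1c1 is down to just 1, so r1c1=1.

Answer: 1 3 2 4 / 4 2 1 3 / 2 4 3 1 / 3 1 4 2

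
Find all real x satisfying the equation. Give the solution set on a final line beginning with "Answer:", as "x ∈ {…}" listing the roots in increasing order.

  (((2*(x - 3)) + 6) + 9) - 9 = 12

Step 1. [(((2*(x - 3)) + 6) + 9) - 9 = 12] -9 is outermost — add 9 both sides. So sub: ((2*(x - 3)) + 6) + 9 = 21.
Step 2. [((2*(x - 3)) + 6) + 9 = 21] 9 comes off first (subtract 9) ⇒ sub: (2*(x - 3)) + 6 = 12.
Step 3. [(2*(x - 3)) + 6 = 12] 6 comes off first (subtract 6) ⇒ sub: 2*(x - 3) = 6.
Step 4. [2*(x - 3) = 6] leading coefficient 2: divide by 2 ⇒ div: x - 3 = 3.
Step 5. [x - 3 = 3] add 3: x sits inside (… - 3) ⇒ sub: x = 6.

Answer: x ∈ {6}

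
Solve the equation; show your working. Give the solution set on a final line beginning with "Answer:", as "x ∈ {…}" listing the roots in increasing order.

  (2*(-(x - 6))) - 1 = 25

Step 1. [(2*(-(x - 6))) - 1 = 25] 1 comes off first (add 1), so sub: 2*(-(x - 6)) = 26.
Step 2. [2*(-(x - 6)) = 26] 2 out front; divide by 2, so div: -(x - 6) = 13.
Step 3. [-(x - 6) = 13] leading − — multiply by −1 ⇒ neg: x - 6 = -13.
Step 4. [x - 6 = -13] peel the -6: add 6 from each side ⇒ sub: x = -7.

Answer: x ∈ {-7}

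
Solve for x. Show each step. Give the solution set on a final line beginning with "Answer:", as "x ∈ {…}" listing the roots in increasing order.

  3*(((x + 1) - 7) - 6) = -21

Step 1. [3*(((x + 1) - 7) - 6) = -21] LHS = 3·(…); ÷3 both sides, so div: ((x + 1) - 7) - 6 = -7.
Step 2. [((x + 1) - 7) - 6 = -7] peel the -6: add 6 from each side. So sub: (x + 1) - 7 = -1.
Step 3. [(x + 1) - 7 = -1] 7 comes off first (add 7), so sub: x + 1 = 6.
Step 4. [x + 1 = 6] the outer +1 inverts by subtracting 1 ⇒ sub: x = 5.

Answer: x ∈ {5}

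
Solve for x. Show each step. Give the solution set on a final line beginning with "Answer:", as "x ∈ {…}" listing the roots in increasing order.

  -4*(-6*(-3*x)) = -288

Step 1. [-4*(-6*(-3*x)) = -288] leading coefficient -4: divide by -4. So div: -6*(-3*x) = 72.
Step 2. [-6*(-3*x) = 72] -6 out front; divide by -6, so div: -3*x = -12.
Step 3. [-3*x = -12] -3·(inner) — divide through by -3. So div: x = 4.

Answer: x ∈ {4}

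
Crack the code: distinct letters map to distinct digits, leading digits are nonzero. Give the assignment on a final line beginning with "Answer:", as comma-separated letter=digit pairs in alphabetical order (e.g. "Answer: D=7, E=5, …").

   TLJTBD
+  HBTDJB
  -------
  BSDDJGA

Step 1. [col 1: D + B ≡ A (mod 10)] column 1 (D + B ≡ A (mod 10), carry-in 0) doesn't pin D yet; pick D=2 and continue, so D=2.
Step 2. [col 1: D + B ≡ A (mod 10)] B=1 is one option consistent with column 1 (D + B ≡ A (mod 10), carry-in 0) — take it, so B=1.
Step 3. [col 1: D + B ≡ A (mod 10)] column 1 reads D+B+carry(0)=A with D=2, B=1; with digits 1,2 already taken and all letters distinct, the only value for A is 3, so A=3.
Step 4. [col 2: B + J ≡ G (mod 10)] no forcing yet in column 2 (carry-in 0); J=7 is free and consistent — try it, so J=7.
Step 5. [col 2: B + J ≡ G (mod 10)] column 2 reads B+J+carry(0)=G with B=1, J=7; with digits 1,2,3,7 already taken and all letters distinct, the only value for G is 8, so G=8.
Step 6. [col 3: T + D ≡ J (mod 10)] from column 3 (D=2, J=7, carry-in 0, digits 1,2,3,7,8 already taken and all letters distinct): T must equal 5 ⇒ T=5.
Step 7. [col 5: L + B ≡ D (mod 10)] from column 5 (B=1, D=2, carry-in 1, digits 1,2,3,5,7,8 already taken and all letters distinct): L must equal 0 ⇒ L=0.
Step 8. [col 6: T + H ≡ S (mod 10)] H=9 is one option consistent with column 6 (T + H ≡ S (mod 10), carry-in 0) — take it. So H=9.
Step 9. [col 6: T + H ≡ S (mod 10)] from column 6 (T=5, H=9, carry-in 0, digits 0,1,2,3,5,7,8,9 already taken and all letters distinct): S must equal 4. So S=4.

Answer: A=3, B=1, D=2, G=8, H=9, J=7, L=0, S=4, T=5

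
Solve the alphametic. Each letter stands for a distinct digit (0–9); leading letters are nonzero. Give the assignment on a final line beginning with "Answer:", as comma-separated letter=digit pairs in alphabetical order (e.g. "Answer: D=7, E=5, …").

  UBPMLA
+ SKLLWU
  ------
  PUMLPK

Step 1. [col 1: A + U ≡ K (mod 10)] several values work for U in column 1 (A + U ≡ K (mod 10), carry-in 0); try U=2, so U=2.
Step 2. [col 1: A + U ≡ K (mod 10)] column 1 (A + U ≡ K (mod 10), carry-in 0) doesn't pin A yet; pick A=5 and continue ⇒ A=5.
Step 3. [col 1: A + U ≡ K (mod 10)] from column 1 (A=5, U=2, carry-in 0, digits 2,5 already taken and all letters distinct): K must equal 7. So K=7.
Step 4. [col 2: L + W ≡ P (mod 10)] P=9 is one option consistent with column 2 (L + W ≡ P (mod 10), carry-in 0) — take it. So P=9.
Step 5. [col 2: L + W ≡ P (mod 10)] W=8 is one option consistent with column 2 (L + W ≡ P (mod 10), carry-in 0) — take it, so W=8.
Step 6. [col 2: L + W ≡ P (mod 10)] column 2 reads L+W+carry(0)=P with W=8, P=9; with digits 2,5,7,8,9 already taken and all letters distinct, the only value for L is 1. So L=1.
Step 7. [col 3: M + L ≡ L (mod 10)] in column 3 we have M+L≡L with carry-in 0; given L=1 and digits 1,2,5,7,8,9 already taken and all letters distinct, that pins M to 0. So M=0.
Step 8. [col 5: B + K ≡ U (mod 10)] column 5 reads B+K+carry(1)=U with K=7, U=2; with digits 0,1,2,5,7,8,9 already taken and all letters distinct, the only value for B is 4, so B=4.
Step 9. [col 6: U + S ≡ P (mod 10)] from column 6 (U=2, P=9, carry-in 1, digits 0,1,2,4,5,7,8,9 already taken and all letters distinct): S must equal 6, so S=6.

Answer: A=5, B=4, K=7, L=1, M=0, P=9, S=6, U=2, W=8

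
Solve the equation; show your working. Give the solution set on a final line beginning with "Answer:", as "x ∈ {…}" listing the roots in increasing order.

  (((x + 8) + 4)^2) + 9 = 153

Step 1. [(((x + 8) + 4)^2) + 9 = 153] peel the +9: subtract 9 from each side ⇒ sub: ((x + 8) + 4)^2 = 144.
Step 2. [((x + 8) + 4)^2 = 144] √ both sides: 144 ≥ 0 gives two branches ⇒ sqrt: (x + 8) + 4 = 12 or -12.
Step 3. [(x + 8) + 4 = 12 or -12] peel the +4: subtract 4 from each side, so sub: x + 8 = 8 or -16.
Step 4. [x + 8 = 8 or -16] the outer +8 inverts by subtracting 8 ⇒ sub: x = 0 or -24.

Answer: x ∈ {-24, 0}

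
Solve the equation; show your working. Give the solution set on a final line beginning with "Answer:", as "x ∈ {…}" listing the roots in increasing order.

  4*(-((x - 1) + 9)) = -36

Step 1. [4*(-((x - 1) + 9)) = -36] LHS = 4·(…); ÷4 both sides ⇒ div: -((x - 1) + 9) = -9.
Step 2. [-((x - 1) + 9) = -9] leading − — multiply by −1. So neg: (x - 1) + 9 = 9.
Step 3. [(x - 1) + 9 = 9] 9 comes off first (subtract 9). So sub: x - 1 = 0.
Step 4. [x - 1 = 0] the outer -1 inverts by adding 1, so sub: x = 1.

Answer: x ∈ {1}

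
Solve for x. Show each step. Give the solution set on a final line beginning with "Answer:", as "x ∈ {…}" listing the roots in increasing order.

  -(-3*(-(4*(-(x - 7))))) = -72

Step 1. [-(-3*(-(4*(-(x - 7))))) = -72] LHS negated; negate both sides. So neg: -3*(-(4*(-(x - 7)))) = 72.
Step 2. [-3*(-(4*(-(x - 7)))) = 72] leading coefficient -3: divide by -3 ⇒ div: -(4*(-(x - 7))) = -24.
Step 3. [-(4*(-(x - 7))) = -24] flip signs both sides. So neg: 4*(-(x - 7)) = 24.
Step 4. [4*(-(x - 7)) = 24] divide by the outer 4 ⇒ div: -(x - 7) = 6.
Step 5. [-(x - 7) = 6] leading − — multiply by −1 ⇒ neg: x - 7 = -6.
Step 6. [x - 7 = -6] add 7: x sits inside (… - 7). So sub: x = 1.

Answer: x ∈ {1}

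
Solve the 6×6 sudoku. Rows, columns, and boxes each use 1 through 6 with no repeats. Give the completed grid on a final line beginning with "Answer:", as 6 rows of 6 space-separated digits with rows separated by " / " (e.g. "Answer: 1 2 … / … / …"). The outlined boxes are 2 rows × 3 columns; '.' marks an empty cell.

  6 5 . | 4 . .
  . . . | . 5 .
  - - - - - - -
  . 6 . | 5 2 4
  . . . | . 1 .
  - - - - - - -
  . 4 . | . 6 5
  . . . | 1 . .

Step 1. [r2c2∈{1,2,3}] col 2 places 1 nowhere but r2c2. So r2c2=1.
Step 2. [r1c5∈{3}] r1c5 is down to just 3 ⇒ r1c5=3.
Step 3. [r1c3∈{2}] nothing but 2 survives at r1c3. So r1c3=2.
Step 4. [r6c3∈{3,5,6}] 6 has one home in row 6: r6c3, so r6c3=6.
Step 5. [r6c1∈{2,3,5}] r6c1 is the only open cell in row 6 admitting 5, so r6c1=5.
Step 6. [r4c3∈{3,4,5}] 5 has one home in row 4: r4c3. So r4c3=5.
Step 7. [r4c1∈{2,3,4}] in row 4, 4 fits only at r4c1. So r4c1=4.
Step 8. [r5c1∈{1,2,3}] col 1 places 2 nowhere but r5c1. So r5c1=2.
Step 9. [r5c4∈{3}] r5c4 has the single candidate 3, so r5c4=3.
Step 10. [r3c1∈{1,3}] in col 1, 1 fits only at r3c1, so r3c1=1.
Step 11. [r4c6∈{3,6}] r4c6 is the only open cell in col 6 admitting 3, so r4c6=3.
Step 12. [r2c4∈{2,6}] across col 4, 2 lands solely at r2c4, so r2c4=2.
Step 13. [r2c1∈{3}] r2c1 is down to just 3. So r2c1=3.
Step 14. [r4c4∈{6}] r4c4's peers cover all but 6, so r4c4=6.
Step 15. [r2c3∈{4}] only 4 remains possible at r2c3 ⇒ r2c3=4.
Step 16. [r6c2∈{3}] r6c2 has the single candidate 3. So r6c2=3.
Step 17. [r4c2∈{2}] r4c2 is down to just 2, so r4c2=2.
Step 18. [r6c6∈{2}] r6c6 is down to just 2, so r6c6=2.
Step 19. [r6c5∈{4}] r6c5 is down to just 4 ⇒ r6c5=4.
Step 20. [r5c3∈{1}] r5c3's peers cover all but 1 ⇒ r5c3=1.
Step 21. [r3c3∈{3}] only 3 remains possible at r3c3. So r3c3=3.
Step 22. [r2c6∈{6}] r2c6's peers cover all but 6, so r2c6=6.
Step 23. [r1c6∈{1}] r1c6's peers cover all but 1 ⇒ r1c6=1.

Answer: 6 5 2 4 3 1 / 3 1 4 2 5 6 / 1 6 3 5 2 4 / 4 2 5 6 1 3 / 2 4 1 3 6 5 / 5 3 6 1 4 2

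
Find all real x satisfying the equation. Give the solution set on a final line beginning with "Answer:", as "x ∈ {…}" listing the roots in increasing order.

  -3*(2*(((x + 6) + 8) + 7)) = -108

Step 1. [-3*(2*(((x + 6) + 8) + 7)) = -108] LHS = -3·(…); ÷-3 both sides ⇒ div: 2*(((x + 6) + 8) + 7) = 36.
Step 2. [2*(((x + 6) + 8) + 7) = 36] 2 out front; divide by 2. So div: ((x + 6) + 8) + 7 = 18.
Step 3. [((x + 6) + 8) + 7 = 18] the outer +7 inverts by subtracting 7, so sub: (x + 6) + 8 = 11.
Step 4. [(x + 6) + 8 = 11] peel the +8: subtract 8 from each side ⇒ sub: x + 6 = 3.
Step 5. [x + 6 = 3] 6 comes off first (subtract 6). So sub: x = -3.

Answer: x ∈ {-3}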